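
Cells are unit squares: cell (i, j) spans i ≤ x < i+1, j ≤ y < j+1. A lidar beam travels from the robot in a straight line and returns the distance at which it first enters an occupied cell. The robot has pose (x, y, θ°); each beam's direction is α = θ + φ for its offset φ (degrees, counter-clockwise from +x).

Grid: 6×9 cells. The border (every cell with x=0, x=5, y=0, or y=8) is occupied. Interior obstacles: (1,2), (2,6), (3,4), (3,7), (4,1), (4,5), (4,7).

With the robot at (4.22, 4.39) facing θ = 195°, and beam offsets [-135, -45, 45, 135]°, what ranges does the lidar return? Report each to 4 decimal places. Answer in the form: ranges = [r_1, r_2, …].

ranges = [0.7044, 0.2540, 0.4400, 0.9007]

beam 1: φ=-135°, α=60°
  cosα=0.5000 sinα=0.8660 | (4,4) | tMaxX 1.5600 tMaxY 0.7044 | tΔX 2.0000 tΔY 1.1547
    t=0.7044 [y] (4,5) — stop
  → r_1 = 0.7044
beam 2: φ=-45°, α=150°
  cosα=-0.8660 sinα=0.5000 | (4,4) | tMaxX 0.2540 tMaxY 1.2200 | tΔX 1.1547 tΔY 2.0000
    t=0.2540 [x] (3,4) — stop
  → r_2 = 0.2540
beam 3: φ=45°, α=240°
  cosα=-0.5000 sinα=-0.8660 | (4,4) | tMaxX 0.4400 tMaxY 0.4503 | tΔX 2.0000 tΔY 1.1547
    t=0.4400 [x] (3,4) — stop
  → r_3 = 0.4400
beam 4: φ=135°, α=330°
  cosα=0.8660 sinα=-0.5000 | (4,4) | tMaxX 0.9007 tMaxY 0.7800 | tΔX 1.1547 tΔY 2.0000
    t=0.7800 [y] (4,3)
    t=0.9007 [x] (5,3) — stop
  → r_4 = 0.9007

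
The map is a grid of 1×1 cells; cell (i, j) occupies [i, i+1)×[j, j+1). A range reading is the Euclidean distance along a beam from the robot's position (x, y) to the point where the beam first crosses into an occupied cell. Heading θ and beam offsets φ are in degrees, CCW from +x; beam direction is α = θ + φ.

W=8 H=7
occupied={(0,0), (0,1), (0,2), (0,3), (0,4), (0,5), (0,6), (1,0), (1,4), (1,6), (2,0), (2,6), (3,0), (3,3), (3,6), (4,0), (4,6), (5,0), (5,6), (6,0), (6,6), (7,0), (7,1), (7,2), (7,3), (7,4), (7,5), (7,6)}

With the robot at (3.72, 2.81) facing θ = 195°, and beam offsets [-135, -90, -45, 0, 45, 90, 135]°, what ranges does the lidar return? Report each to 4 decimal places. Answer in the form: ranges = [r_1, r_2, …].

ranges = [0.2194, 0.1967, 0.3800, 2.8160, 2.0900, 1.8738, 3.6200]

beam 1: φ=-135°, α=60°
  d=(0.5000,0.8660)  start (3,2)  tX=0.5600 tY=0.2194  stride 1/|dx|=2.0000 1/|dy|=1.1547
    cross y-line → (3,3), t=0.2194 (wall)
  → r_1 = 0.2194
beam 2: φ=-90°, α=105°
  d=(-0.2588,0.9659)  start (3,2)  tX=2.7819 tY=0.1967  stride 1/|dx|=3.8637 1/|dy|=1.0353
    cross y-line → (3,3), t=0.1967 (wall)
  → r_2 = 0.1967
beam 3: φ=-45°, α=150°
  d=(-0.8660,0.5000)  start (3,2)  tX=0.8314 tY=0.3800  stride 1/|dx|=1.1547 1/|dy|=2.0000
    cross y-line → (3,3), t=0.3800 (wall)
  → r_3 = 0.3800
beam 4: φ=0°, α=195°
  d=(-0.9659,-0.2588)  start (3,2)  tX=0.7454 tY=3.1296  stride 1/|dx|=1.0353 1/|dy|=3.8637
    cross x-line → (2,2), t=0.7454
    cross x-line → (1,2), t=1.7807
    cross x-line → (0,2), t=2.8160 (wall)
  → r_4 = 2.8160
beam 5: φ=45°, α=240°
  d=(-0.5000,-0.8660)  start (3,2)  tX=1.4400 tY=0.9353  stride 1/|dx|=2.0000 1/|dy|=1.1547
    cross y-line → (3,1), t=0.9353
    cross x-line → (2,1), t=1.4400
    cross y-line → (2,0), t=2.0900 (wall)
  → r_5 = 2.0900
beam 6: φ=90°, α=285°
  d=(0.2588,-0.9659)  start (3,2)  tX=1.0818 tY=0.8386  stride 1/|dx|=3.8637 1/|dy|=1.0353
    cross y-line → (3,1), t=0.8386
    cross x-line → (4,1), t=1.0818
    cross y-line → (4,0), t=1.8738 (wall)
  → r_6 = 1.8738
beam 7: φ=135°, α=330°
  d=(0.8660,-0.5000)  start (3,2)  tX=0.3233 tY=1.6200  stride 1/|dx|=1.1547 1/|dy|=2.0000
    cross x-line → (4,2), t=0.3233
    cross x-line → (5,2), t=1.4780
    cross y-line → (5,1), t=1.6200
    cross x-line → (6,1), t=2.6327
    cross y-line → (6,0), t=3.6200 (wall)
  → r_7 = 3.6200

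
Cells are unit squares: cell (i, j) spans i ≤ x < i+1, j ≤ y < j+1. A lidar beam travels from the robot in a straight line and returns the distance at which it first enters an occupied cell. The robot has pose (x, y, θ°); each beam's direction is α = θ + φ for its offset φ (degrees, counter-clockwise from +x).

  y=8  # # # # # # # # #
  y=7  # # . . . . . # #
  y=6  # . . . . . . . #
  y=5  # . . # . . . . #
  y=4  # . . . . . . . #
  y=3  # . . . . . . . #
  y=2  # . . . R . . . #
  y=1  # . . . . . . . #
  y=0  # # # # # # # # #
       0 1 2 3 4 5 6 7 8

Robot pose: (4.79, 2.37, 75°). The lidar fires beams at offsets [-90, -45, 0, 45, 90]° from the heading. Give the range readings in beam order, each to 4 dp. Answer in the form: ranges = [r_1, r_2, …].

beam 1: φ=-90°, α=345°
  dir = (cos 345°, sin 345°) = (0.9659, -0.2588); from cell (4,2)
  next x-line at t=0.2174, next y-line at t=1.4296; Δt_x=1.0353, Δt_y=3.8637
    x: enter (5,2) at t=0.2174
    x: enter (6,2) at t=1.2527
    y: enter (6,1) at t=1.4296
    x: enter (7,1) at t=2.2880
    x: enter (8,1) at t=3.3232 ← occupied
  → r_1 = 3.3232
beam 2: φ=-45°, α=30°
  dir = (cos 30°, sin 30°) = (0.8660, 0.5000); from cell (4,2)
  next x-line at t=0.2425, next y-line at t=1.2600; Δt_x=1.1547, Δt_y=2.0000
    x: enter (5,2) at t=0.2425
    y: enter (5,3) at t=1.2600
    x: enter (6,3) at t=1.3972
    x: enter (7,3) at t=2.5519
    y: enter (7,4) at t=3.2600
    x: enter (8,4) at t=3.7066 ← occupied
  → r_2 = 3.7066
beam 3: φ=0°, α=75°
  dir = (cos 75°, sin 75°) = (0.2588, 0.9659); from cell (4,2)
  next x-line at t=0.8114, next y-line at t=0.6522; Δt_x=3.8637, Δt_y=1.0353
    y: enter (4,3) at t=0.6522
    x: enter (5,3) at t=0.8114
    y: enter (5,4) at t=1.6875
    y: enter (5,5) at t=2.7228
    y: enter (5,6) at t=3.7581
    x: enter (6,6) at t=4.6751
    y: enter (6,7) at t=4.7933
    y: enter (6,8) at t=5.8286 ← occupied
  → r_3 = 5.8286
beam 4: φ=45°, α=120°
  dir = (cos 120°, sin 120°) = (-0.5000, 0.8660); from cell (4,2)
  next x-line at t=1.5800, next y-line at t=0.7275; Δt_x=2.0000, Δt_y=1.1547
    y: enter (4,3) at t=0.7275
    x: enter (3,3) at t=1.5800
    y: enter (3,4) at t=1.8822
    y: enter (3,5) at t=3.0369 ← occupied
  → r_4 = 3.0369
beam 5: φ=90°, α=165°
  dir = (cos 165°, sin 165°) = (-0.9659, 0.2588); from cell (4,2)
  next x-line at t=0.8179, next y-line at t=2.4341; Δt_x=1.0353, Δt_y=3.8637
    x: enter (3,2) at t=0.8179
    x: enter (2,2) at t=1.8531
    y: enter (2,3) at t=2.4341
    x: enter (1,3) at t=2.8884
    x: enter (0,3) at t=3.9237 ← occupied
  → r_5 = 3.9237

ranges = [3.3232, 3.7066, 5.8286, 3.0369, 3.9237]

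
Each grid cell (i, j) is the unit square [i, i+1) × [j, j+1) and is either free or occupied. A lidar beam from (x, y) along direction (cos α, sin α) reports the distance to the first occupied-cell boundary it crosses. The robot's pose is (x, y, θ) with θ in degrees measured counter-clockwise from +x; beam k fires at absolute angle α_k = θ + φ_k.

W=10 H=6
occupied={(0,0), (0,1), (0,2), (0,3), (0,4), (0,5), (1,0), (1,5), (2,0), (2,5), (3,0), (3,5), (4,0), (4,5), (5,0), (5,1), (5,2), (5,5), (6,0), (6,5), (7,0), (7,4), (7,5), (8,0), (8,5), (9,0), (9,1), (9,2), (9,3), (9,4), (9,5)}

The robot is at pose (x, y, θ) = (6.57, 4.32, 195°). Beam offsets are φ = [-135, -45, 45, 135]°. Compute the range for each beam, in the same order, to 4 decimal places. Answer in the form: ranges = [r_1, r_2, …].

beam 1: φ=-135°, α=60°
  dir = (cos 60°, sin 60°) = (0.5000, 0.8660); from cell (6,4)
  next x-line at t=0.8600, next y-line at t=0.7852; Δt_x=2.0000, Δt_y=1.1547
    y: enter (6,5) at t=0.7852 ← occupied
  → r_1 = 0.7852
beam 2: φ=-45°, α=150°
  dir = (cos 150°, sin 150°) = (-0.8660, 0.5000); from cell (6,4)
  next x-line at t=0.6582, next y-line at t=1.3600; Δt_x=1.1547, Δt_y=2.0000
    x: enter (5,4) at t=0.6582
    y: enter (5,5) at t=1.3600 ← occupied
  → r_2 = 1.3600
beam 3: φ=45°, α=240°
  dir = (cos 240°, sin 240°) = (-0.5000, -0.8660); from cell (6,4)
  next x-line at t=1.1400, next y-line at t=0.3695; Δt_x=2.0000, Δt_y=1.1547
    y: enter (6,3) at t=0.3695
    x: enter (5,3) at t=1.1400
    y: enter (5,2) at t=1.5242 ← occupied
  → r_3 = 1.5242
beam 4: φ=135°, α=330°
  dir = (cos 330°, sin 330°) = (0.8660, -0.5000); from cell (6,4)
  next x-line at t=0.4965, next y-line at t=0.6400; Δt_x=1.1547, Δt_y=2.0000
    x: enter (7,4) at t=0.4965 ← occupied
  → r_4 = 0.4965

ranges = [0.7852, 1.3600, 1.5242, 0.4965]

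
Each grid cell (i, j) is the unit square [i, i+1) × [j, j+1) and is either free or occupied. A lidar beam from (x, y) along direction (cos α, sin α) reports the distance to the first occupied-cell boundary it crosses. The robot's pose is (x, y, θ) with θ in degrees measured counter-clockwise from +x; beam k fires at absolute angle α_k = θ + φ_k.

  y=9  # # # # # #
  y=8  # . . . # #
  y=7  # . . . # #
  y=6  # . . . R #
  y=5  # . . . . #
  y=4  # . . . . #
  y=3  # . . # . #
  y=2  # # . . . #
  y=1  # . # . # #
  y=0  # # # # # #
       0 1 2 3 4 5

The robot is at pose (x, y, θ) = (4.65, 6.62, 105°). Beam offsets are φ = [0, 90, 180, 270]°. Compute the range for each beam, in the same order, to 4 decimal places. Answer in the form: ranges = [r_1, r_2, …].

beam 1: φ=0°, α=105°
  direction (-0.2588, 0.9659); cell (4,6); t to first gridline: x 2.5114, y 0.3934 (then +3.8637 / +1.0353)
    (4,7) via y @ 0.3934  # hit
  → r_1 = 0.3934
beam 2: φ=90°, α=195°
  direction (-0.9659, -0.2588); cell (4,6); t to first gridline: x 0.6729, y 2.3955 (then +1.0353 / +3.8637)
    (3,6) via x @ 0.6729
    (2,6) via x @ 1.7082
    (2,5) via y @ 2.3955
    (1,5) via x @ 2.7435
    (0,5) via x @ 3.7788  # hit
  → r_2 = 3.7788
beam 3: φ=180°, α=285°
  direction (0.2588, -0.9659); cell (4,6); t to first gridline: x 1.3523, y 0.6419 (then +3.8637 / +1.0353)
    (4,5) via y @ 0.6419
    (5,5) via x @ 1.3523  # hit
  → r_3 = 1.3523
beam 4: φ=270°, α=15°
  direction (0.9659, 0.2588); cell (4,6); t to first gridline: x 0.3623, y 1.4682 (then +1.0353 / +3.8637)
    (5,6) via x @ 0.3623  # hit
  → r_4 = 0.3623

ranges = [0.3934, 3.7788, 1.3523, 0.3623]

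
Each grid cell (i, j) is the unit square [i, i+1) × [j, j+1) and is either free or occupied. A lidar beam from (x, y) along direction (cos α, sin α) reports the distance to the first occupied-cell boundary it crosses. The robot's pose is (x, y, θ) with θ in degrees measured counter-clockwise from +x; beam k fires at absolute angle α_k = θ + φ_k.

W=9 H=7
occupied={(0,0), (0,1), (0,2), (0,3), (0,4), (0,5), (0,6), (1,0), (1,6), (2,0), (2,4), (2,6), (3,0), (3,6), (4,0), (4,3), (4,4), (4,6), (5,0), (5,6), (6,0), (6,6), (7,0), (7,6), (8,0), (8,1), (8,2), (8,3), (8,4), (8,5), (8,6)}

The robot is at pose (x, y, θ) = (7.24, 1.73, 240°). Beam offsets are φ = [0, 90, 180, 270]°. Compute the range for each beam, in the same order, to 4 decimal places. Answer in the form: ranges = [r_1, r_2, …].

beam 1: φ=0°, α=240°
  direction (-0.5000, -0.8660); cell (7,1); t to first gridline: x 0.4800, y 0.8429 (then +2.0000 / +1.1547)
    (6,1) via x @ 0.4800
    (6,0) via y @ 0.8429  # hit
  → r_1 = 0.8429
beam 2: φ=90°, α=330°
  direction (0.8660, -0.5000); cell (7,1); t to first gridline: x 0.8776, y 1.4600 (then +1.1547 / +2.0000)
    (8,1) via x @ 0.8776  # hit
  → r_2 = 0.8776
beam 3: φ=180°, α=60°
  direction (0.5000, 0.8660); cell (7,1); t to first gridline: x 1.5200, y 0.3118 (then +2.0000 / +1.1547)
    (7,2) via y @ 0.3118
    (7,3) via y @ 1.4665
    (8,3) via x @ 1.5200  # hit
  → r_3 = 1.5200
beam 4: φ=270°, α=150°
  direction (-0.8660, 0.5000); cell (7,1); t to first gridline: x 0.2771, y 0.5400 (then +1.1547 / +2.0000)
    (6,1) via x @ 0.2771
    (6,2) via y @ 0.5400
    (5,2) via x @ 1.4318
    (5,3) via y @ 2.5400
    (4,3) via x @ 2.5865  # hit
  → r_4 = 2.5865

ranges = [0.8429, 0.8776, 1.5200, 2.5865]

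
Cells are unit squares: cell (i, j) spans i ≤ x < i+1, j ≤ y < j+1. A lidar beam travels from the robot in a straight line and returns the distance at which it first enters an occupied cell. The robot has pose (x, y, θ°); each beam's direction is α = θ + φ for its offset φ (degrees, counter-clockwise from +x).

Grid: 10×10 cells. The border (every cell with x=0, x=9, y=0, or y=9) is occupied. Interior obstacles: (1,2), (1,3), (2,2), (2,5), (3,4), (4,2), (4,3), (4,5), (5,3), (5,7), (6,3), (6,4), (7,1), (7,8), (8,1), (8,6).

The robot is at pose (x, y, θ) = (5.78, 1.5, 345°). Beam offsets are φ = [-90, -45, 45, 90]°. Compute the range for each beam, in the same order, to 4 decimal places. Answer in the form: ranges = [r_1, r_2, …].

beam 1: φ=-90°, α=255°
  cosα=-0.2588 sinα=-0.9659 | (5,1) | tMaxX 3.0137 tMaxY 0.5176 | tΔX 3.8637 tΔY 1.0353
    t=0.5176 [y] (5,0) — stop
  → r_1 = 0.5176
beam 2: φ=-45°, α=300°
  cosα=0.5000 sinα=-0.8660 | (5,1) | tMaxX 0.4400 tMaxY 0.5774 | tΔX 2.0000 tΔY 1.1547
    t=0.4400 [x] (6,1)
    t=0.5774 [y] (6,0) — stop
  → r_2 = 0.5774
beam 3: φ=45°, α=30°
  cosα=0.8660 sinα=0.5000 | (5,1) | tMaxX 0.2540 tMaxY 1.0000 | tΔX 1.1547 tΔY 2.0000
    t=0.2540 [x] (6,1)
    t=1.0000 [y] (6,2)
    t=1.4087 [x] (7,2)
    t=2.5634 [x] (8,2)
    t=3.0000 [y] (8,3)
    t=3.7181 [x] (9,3) — stop
  → r_3 = 3.7181
beam 4: φ=90°, α=75°
  cosα=0.2588 sinα=0.9659 | (5,1) | tMaxX 0.8500 tMaxY 0.5176 | tΔX 3.8637 tΔY 1.0353
    t=0.5176 [y] (5,2)
    t=0.8500 [x] (6,2)
    t=1.5529 [y] (6,3) — stop
  → r_4 = 1.5529

ranges = [0.5176, 0.5774, 3.7181, 1.5529]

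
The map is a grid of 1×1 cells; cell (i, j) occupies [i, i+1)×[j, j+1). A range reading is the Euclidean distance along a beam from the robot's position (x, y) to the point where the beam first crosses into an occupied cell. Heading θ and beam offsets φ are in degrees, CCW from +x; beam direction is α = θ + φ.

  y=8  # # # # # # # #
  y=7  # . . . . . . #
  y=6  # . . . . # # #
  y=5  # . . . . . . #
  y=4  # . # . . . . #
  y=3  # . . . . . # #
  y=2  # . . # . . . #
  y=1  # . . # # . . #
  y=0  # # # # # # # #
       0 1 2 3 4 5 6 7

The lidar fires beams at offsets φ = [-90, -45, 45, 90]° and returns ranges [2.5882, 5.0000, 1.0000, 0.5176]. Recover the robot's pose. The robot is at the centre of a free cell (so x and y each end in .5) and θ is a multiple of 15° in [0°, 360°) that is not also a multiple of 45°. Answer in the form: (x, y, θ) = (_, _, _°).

Enumerate (i+0.5, j+0.5, θ) over the 35 free cells and 16 admissible headings. For each, cast all 4 beams and compare to the given ranges.
  (6.5, 2.5, 300°): beam 1 = 1.7321 ≠ 2.5882 ✗
  (4.5, 3.5, 330°): beam 1 = 1.0000 ≠ 2.5882 ✗
  (4.5, 4.5, 150°): beam 1 = 1.7321 ≠ 2.5882 ✗
  …
  (3.5, 7.5, 345°): r_1=2.5882, r_2=5.0000, r_3=1.0000, r_4=0.5176 — all match ✓
Unique over the lattice → pose = (3.5, 7.5, 345°).

(x, y, θ) = (3.5, 7.5, 345°)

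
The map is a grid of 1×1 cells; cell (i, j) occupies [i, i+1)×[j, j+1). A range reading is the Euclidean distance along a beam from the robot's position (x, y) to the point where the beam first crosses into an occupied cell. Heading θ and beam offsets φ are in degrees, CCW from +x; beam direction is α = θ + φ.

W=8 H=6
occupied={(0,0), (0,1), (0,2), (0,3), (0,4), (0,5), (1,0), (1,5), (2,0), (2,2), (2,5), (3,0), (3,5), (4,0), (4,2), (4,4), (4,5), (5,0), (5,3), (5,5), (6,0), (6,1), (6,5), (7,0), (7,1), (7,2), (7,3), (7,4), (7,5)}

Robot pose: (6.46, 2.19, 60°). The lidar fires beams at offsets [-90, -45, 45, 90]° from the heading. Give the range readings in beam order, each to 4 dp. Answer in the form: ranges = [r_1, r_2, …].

beam 1: φ=-90°, α=330°
  cosα=0.8660 sinα=-0.5000 | (6,2) | tMaxX 0.6235 tMaxY 0.3800 | tΔX 1.1547 tΔY 2.0000
    t=0.3800 [y] (6,1) — stop
  → r_1 = 0.3800
beam 2: φ=-45°, α=15°
  cosα=0.9659 sinα=0.2588 | (6,2) | tMaxX 0.5590 tMaxY 3.1296 | tΔX 1.0353 tΔY 3.8637
    t=0.5590 [x] (7,2) — stop
  → r_2 = 0.5590
beam 3: φ=45°, α=105°
  cosα=-0.2588 sinα=0.9659 | (6,2) | tMaxX 1.7773 tMaxY 0.8386 | tΔX 3.8637 tΔY 1.0353
    t=0.8386 [y] (6,3)
    t=1.7773 [x] (5,3) — stop
  → r_3 = 1.7773
beam 4: φ=90°, α=150°
  cosα=-0.8660 sinα=0.5000 | (6,2) | tMaxX 0.5312 tMaxY 1.6200 | tΔX 1.1547 tΔY 2.0000
    t=0.5312 [x] (5,2)
    t=1.6200 [y] (5,3) — stop
  → r_4 = 1.6200

ranges = [0.3800, 0.5590, 1.7773, 1.6200]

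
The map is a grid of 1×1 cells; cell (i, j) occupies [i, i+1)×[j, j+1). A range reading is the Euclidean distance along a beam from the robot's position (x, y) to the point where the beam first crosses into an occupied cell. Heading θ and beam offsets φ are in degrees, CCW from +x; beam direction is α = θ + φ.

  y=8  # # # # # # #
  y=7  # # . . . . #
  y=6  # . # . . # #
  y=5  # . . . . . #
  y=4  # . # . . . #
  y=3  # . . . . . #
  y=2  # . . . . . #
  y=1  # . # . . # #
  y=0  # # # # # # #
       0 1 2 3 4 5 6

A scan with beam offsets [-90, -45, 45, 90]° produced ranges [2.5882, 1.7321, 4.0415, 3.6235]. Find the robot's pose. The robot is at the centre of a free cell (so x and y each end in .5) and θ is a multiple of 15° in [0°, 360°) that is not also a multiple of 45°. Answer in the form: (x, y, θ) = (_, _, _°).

(x, y, θ) = (4.5, 5.5, 195°)

Candidates: 29 free-cell centres × 16 headings = 464 poses. Raycast each; keep the one whose scan matches to 4 dp.
  (3.5, 2.5, 300°): beam 1 = 1.0000 ≠ 2.5882 ✗
  (5.5, 5.5, 120°): beam 1 = 0.5774 ≠ 2.5882 ✗
  (4.5, 3.5, 150°): beam 1 = 2.8868 ≠ 2.5882 ✗
  (5.5, 7.5, 165°): beam 1 = 0.5176 ≠ 2.5882 ✗
  (3.5, 2.5, 210°): beam 1 = 1.7321 ≠ 2.5882 ✗
  …
  (4.5, 5.5, 195°): r_1=2.5882, r_2=1.7321, r_3=4.0415, r_4=3.6235 — all match ✓
Unique over the lattice → pose = (4.5, 5.5, 195°).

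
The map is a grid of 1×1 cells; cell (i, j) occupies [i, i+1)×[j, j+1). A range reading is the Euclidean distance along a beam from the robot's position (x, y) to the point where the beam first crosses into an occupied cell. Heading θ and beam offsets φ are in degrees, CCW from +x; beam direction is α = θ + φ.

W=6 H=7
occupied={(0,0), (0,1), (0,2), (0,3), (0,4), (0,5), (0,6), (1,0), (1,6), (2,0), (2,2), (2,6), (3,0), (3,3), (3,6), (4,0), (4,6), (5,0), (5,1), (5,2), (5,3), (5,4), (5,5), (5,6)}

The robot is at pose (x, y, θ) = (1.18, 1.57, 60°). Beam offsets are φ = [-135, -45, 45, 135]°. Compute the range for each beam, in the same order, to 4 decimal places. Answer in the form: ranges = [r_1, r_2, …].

beam 1: φ=-135°, α=285°
  cosα=0.2588 sinα=-0.9659 | (1,1) | tMaxX 3.1682 tMaxY 0.5901 | tΔX 3.8637 tΔY 1.0353
    t=0.5901 [y] (1,0) — stop
  → r_1 = 0.5901
beam 2: φ=-45°, α=15°
  cosα=0.9659 sinα=0.2588 | (1,1) | tMaxX 0.8489 tMaxY 1.6614 | tΔX 1.0353 tΔY 3.8637
    t=0.8489 [x] (2,1)
    t=1.6614 [y] (2,2) — stop
  → r_2 = 1.6614
beam 3: φ=45°, α=105°
  cosα=-0.2588 sinα=0.9659 | (1,1) | tMaxX 0.6955 tMaxY 0.4452 | tΔX 3.8637 tΔY 1.0353
    t=0.4452 [y] (1,2)
    t=0.6955 [x] (0,2) — stop
  → r_3 = 0.6955
beam 4: φ=135°, α=195°
  cosα=-0.9659 sinα=-0.2588 | (1,1) | tMaxX 0.1863 tMaxY 2.2023 | tΔX 1.0353 tΔY 3.8637
    t=0.1863 [x] (0,1) — stop
  → r_4 = 0.1863

ranges = [0.5901, 1.6614, 0.6955, 0.1863]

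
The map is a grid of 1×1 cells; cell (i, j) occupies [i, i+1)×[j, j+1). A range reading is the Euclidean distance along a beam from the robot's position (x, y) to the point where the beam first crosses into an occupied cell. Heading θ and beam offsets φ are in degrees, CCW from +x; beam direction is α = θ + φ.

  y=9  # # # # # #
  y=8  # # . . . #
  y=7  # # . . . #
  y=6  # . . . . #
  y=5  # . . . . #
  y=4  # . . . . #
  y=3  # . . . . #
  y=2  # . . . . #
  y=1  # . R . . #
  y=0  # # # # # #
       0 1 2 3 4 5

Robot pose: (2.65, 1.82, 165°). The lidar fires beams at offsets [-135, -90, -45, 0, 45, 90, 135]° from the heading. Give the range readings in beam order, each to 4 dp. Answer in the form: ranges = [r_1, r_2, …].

ranges = [2.7135, 7.4333, 3.3000, 1.7082, 1.6400, 0.8489, 0.9469]

beam 1: φ=-135°, α=30°
  direction (0.8660, 0.5000); cell (2,1); t to first gridline: x 0.4041, y 0.3600 (then +1.1547 / +2.0000)
    (2,2) via y @ 0.3600
    (3,2) via x @ 0.4041
    (4,2) via x @ 1.5588
    (4,3) via y @ 2.3600
    (5,3) via x @ 2.7135  # hit
  → r_1 = 2.7135
beam 2: φ=-90°, α=75°
  direction (0.2588, 0.9659); cell (2,1); t to first gridline: x 1.3523, y 0.1863 (then +3.8637 / +1.0353)
    (2,2) via y @ 0.1863
    (2,3) via y @ 1.2216
    (3,3) via x @ 1.3523
    (3,4) via y @ 2.2569
    (3,5) via y @ 3.2922
    (3,6) via y @ 4.3275
    (4,6) via x @ 5.2160
    (4,7) via y @ 5.3627
    (4,8) via y @ 6.3980
    (4,9) via y @ 7.4333  # hit
  → r_2 = 7.4333
beam 3: φ=-45°, α=120°
  direction (-0.5000, 0.8660); cell (2,1); t to first gridline: x 1.3000, y 0.2078 (then +2.0000 / +1.1547)
    (2,2) via y @ 0.2078
    (1,2) via x @ 1.3000
    (1,3) via y @ 1.3625
    (1,4) via y @ 2.5172
    (0,4) via x @ 3.3000  # hit
  → r_3 = 3.3000
beam 4: φ=0°, α=165°
  direction (-0.9659, 0.2588); cell (2,1); t to first gridline: x 0.6729, y 0.6955 (then +1.0353 / +3.8637)
    (1,1) via x @ 0.6729
    (1,2) via y @ 0.6955
    (0,2) via x @ 1.7082  # hit
  → r_4 = 1.7082
beam 5: φ=45°, α=210°
  direction (-0.8660, -0.5000); cell (2,1); t to first gridline: x 0.7506, y 1.6400 (then +1.1547 / +2.0000)
    (1,1) via x @ 0.7506
    (1,0) via y @ 1.6400  # hit
  → r_5 = 1.6400
beam 6: φ=90°, α=255°
  direction (-0.2588, -0.9659); cell (2,1); t to first gridline: x 2.5114, y 0.8489 (then +3.8637 / +1.0353)
    (2,0) via y @ 0.8489  # hit
  → r_6 = 0.8489
beam 7: φ=135°, α=300°
  direction (0.5000, -0.8660); cell (2,1); t to first gridline: x 0.7000, y 0.9469 (then +2.0000 / +1.1547)
    (3,1) via x @ 0.7000
    (3,0) via y @ 0.9469  # hit
  → r_7 = 0.9469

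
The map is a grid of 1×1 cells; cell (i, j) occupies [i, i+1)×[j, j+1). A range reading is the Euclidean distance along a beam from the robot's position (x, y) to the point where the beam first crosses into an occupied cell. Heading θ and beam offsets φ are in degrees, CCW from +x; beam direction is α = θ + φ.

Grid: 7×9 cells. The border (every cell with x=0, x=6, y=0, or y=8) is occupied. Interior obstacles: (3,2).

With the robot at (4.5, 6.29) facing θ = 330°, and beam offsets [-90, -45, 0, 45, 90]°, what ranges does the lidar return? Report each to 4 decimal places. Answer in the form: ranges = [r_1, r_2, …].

beam 1: φ=-90°, α=240°
  d=(-0.5000,-0.8660)  start (4,6)  tX=1.0000 tY=0.3349  stride 1/|dx|=2.0000 1/|dy|=1.1547
    cross y-line → (4,5), t=0.3349
    cross x-line → (3,5), t=1.0000
    cross y-line → (3,4), t=1.4896
    cross y-line → (3,3), t=2.6443
    cross x-line → (2,3), t=3.0000
    cross y-line → (2,2), t=3.7990
    cross y-line → (2,1), t=4.9537
    cross x-line → (1,1), t=5.0000
    cross y-line → (1,0), t=6.1084 (wall)
  → r_1 = 6.1084
beam 2: φ=-45°, α=285°
  d=(0.2588,-0.9659)  start (4,6)  tX=1.9319 tY=0.3002  stride 1/|dx|=3.8637 1/|dy|=1.0353
    cross y-line → (4,5), t=0.3002
    cross y-line → (4,4), t=1.3355
    cross x-line → (5,4), t=1.9319
    cross y-line → (5,3), t=2.3708
    cross y-line → (5,2), t=3.4061
    cross y-line → (5,1), t=4.4413
    cross y-line → (5,0), t=5.4766 (wall)
  → r_2 = 5.4766
beam 3: φ=0°, α=330°
  d=(0.8660,-0.5000)  start (4,6)  tX=0.5774 tY=0.5800  stride 1/|dx|=1.1547 1/|dy|=2.0000
    cross x-line → (5,6), t=0.5774
    cross y-line → (5,5), t=0.5800
    cross x-line → (6,5), t=1.7321 (wall)
  → r_3 = 1.7321
beam 4: φ=45°, α=15°
  d=(0.9659,0.2588)  start (4,6)  tX=0.5176 tY=2.7432  stride 1/|dx|=1.0353 1/|dy|=3.8637
    cross x-line → (5,6), t=0.5176
    cross x-line → (6,6), t=1.5529 (wall)
  → r_4 = 1.5529
beam 5: φ=90°, α=60°
  d=(0.5000,0.8660)  start (4,6)  tX=1.0000 tY=0.8198  stride 1/|dx|=2.0000 1/|dy|=1.1547
    cross y-line → (4,7), t=0.8198
    cross x-line → (5,7), t=1.0000
    cross y-line → (5,8), t=1.9745 (wall)
  → r_5 = 1.9745

ranges = [6.1084, 5.4766, 1.7321, 1.5529, 1.9745]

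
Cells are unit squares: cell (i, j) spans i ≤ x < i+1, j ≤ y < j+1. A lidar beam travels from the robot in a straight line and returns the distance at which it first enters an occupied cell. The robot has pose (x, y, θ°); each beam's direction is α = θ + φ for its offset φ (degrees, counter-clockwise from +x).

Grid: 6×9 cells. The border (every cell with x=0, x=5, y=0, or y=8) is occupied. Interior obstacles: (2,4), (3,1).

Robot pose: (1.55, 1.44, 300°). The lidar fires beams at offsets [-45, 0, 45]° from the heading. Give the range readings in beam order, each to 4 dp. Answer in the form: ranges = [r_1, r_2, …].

ranges = [0.4555, 0.5081, 1.5012]

beam 1: φ=-45°, α=255°
  d=(-0.2588,-0.9659)  start (1,1)  tX=2.1250 tY=0.4555  stride 1/|dx|=3.8637 1/|dy|=1.0353
    cross y-line → (1,0), t=0.4555 (wall)
  → r_1 = 0.4555
beam 2: φ=0°, α=300°
  d=(0.5000,-0.8660)  start (1,1)  tX=0.9000 tY=0.5081  stride 1/|dx|=2.0000 1/|dy|=1.1547
    cross y-line → (1,0), t=0.5081 (wall)
  → r_2 = 0.5081
beam 3: φ=45°, α=345°
  d=(0.9659,-0.2588)  start (1,1)  tX=0.4659 tY=1.7000  stride 1/|dx|=1.0353 1/|dy|=3.8637
    cross x-line → (2,1), t=0.4659
    cross x-line → (3,1), t=1.5012 (wall)
  → r_3 = 1.5012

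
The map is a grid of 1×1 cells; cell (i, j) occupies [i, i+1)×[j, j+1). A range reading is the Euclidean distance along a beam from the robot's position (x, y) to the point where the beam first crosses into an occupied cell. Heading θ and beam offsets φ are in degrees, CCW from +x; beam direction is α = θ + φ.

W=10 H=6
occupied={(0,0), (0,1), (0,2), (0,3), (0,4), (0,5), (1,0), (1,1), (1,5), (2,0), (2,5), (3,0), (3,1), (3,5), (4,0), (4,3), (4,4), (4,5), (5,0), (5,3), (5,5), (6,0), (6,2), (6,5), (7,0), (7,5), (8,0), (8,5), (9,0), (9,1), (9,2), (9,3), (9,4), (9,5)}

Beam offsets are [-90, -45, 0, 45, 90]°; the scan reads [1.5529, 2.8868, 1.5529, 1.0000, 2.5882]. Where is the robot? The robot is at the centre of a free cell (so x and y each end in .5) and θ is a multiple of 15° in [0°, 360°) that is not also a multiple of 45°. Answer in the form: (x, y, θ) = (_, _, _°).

(x, y, θ) = (7.5, 3.5, 195°)

Enumerate (i+0.5, j+0.5, θ) over the 26 free cells and 16 admissible headings. For each, cast all 5 beams and compare to the given ranges.
  (8.5, 2.5, 345°): beam 2 = 1.0000 ≠ 2.8868 ✗
  (2.5, 1.5, 120°): beam 1 = 0.5774 ≠ 1.5529 ✗
  (7.5, 3.5, 300°): beam 1 = 1.0000 ≠ 1.5529 ✗
  …
  (7.5, 3.5, 195°): r_1=1.5529, r_2=2.8868, r_3=1.5529, r_4=1.0000, r_5=2.5882 — all match ✓
Only this pose fits every beam.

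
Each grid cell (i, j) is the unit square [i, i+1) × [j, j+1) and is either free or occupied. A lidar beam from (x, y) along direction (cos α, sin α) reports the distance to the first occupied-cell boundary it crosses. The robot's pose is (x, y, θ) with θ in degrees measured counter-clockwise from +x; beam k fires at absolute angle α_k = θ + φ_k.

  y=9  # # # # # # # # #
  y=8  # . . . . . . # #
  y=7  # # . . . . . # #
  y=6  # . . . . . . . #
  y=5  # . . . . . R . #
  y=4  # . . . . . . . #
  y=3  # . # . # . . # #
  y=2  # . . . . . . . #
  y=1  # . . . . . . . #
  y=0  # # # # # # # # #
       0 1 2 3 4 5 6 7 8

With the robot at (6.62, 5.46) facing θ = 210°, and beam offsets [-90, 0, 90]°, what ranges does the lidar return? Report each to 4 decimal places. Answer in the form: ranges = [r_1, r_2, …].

ranges = [4.0876, 2.9200, 1.6859]

beam 1: φ=-90°, α=120°
  dir = (cos 120°, sin 120°) = (-0.5000, 0.8660); from cell (6,5)
  next x-line at t=1.2400, next y-line at t=0.6235; Δt_x=2.0000, Δt_y=1.1547
    y: enter (6,6) at t=0.6235
    x: enter (5,6) at t=1.2400
    y: enter (5,7) at t=1.7782
    y: enter (5,8) at t=2.9329
    x: enter (4,8) at t=3.2400
    y: enter (4,9) at t=4.0876 ← occupied
  → r_1 = 4.0876
beam 2: φ=0°, α=210°
  dir = (cos 210°, sin 210°) = (-0.8660, -0.5000); from cell (6,5)
  next x-line at t=0.7159, next y-line at t=0.9200; Δt_x=1.1547, Δt_y=2.0000
    x: enter (5,5) at t=0.7159
    y: enter (5,4) at t=0.9200
    x: enter (4,4) at t=1.8706
    y: enter (4,3) at t=2.9200 ← occupied
  → r_2 = 2.9200
beam 3: φ=90°, α=300°
  dir = (cos 300°, sin 300°) = (0.5000, -0.8660); from cell (6,5)
  next x-line at t=0.7600, next y-line at t=0.5312; Δt_x=2.0000, Δt_y=1.1547
    y: enter (6,4) at t=0.5312
    x: enter (7,4) at t=0.7600
    y: enter (7,3) at t=1.6859 ← occupied
  → r_3 = 1.6859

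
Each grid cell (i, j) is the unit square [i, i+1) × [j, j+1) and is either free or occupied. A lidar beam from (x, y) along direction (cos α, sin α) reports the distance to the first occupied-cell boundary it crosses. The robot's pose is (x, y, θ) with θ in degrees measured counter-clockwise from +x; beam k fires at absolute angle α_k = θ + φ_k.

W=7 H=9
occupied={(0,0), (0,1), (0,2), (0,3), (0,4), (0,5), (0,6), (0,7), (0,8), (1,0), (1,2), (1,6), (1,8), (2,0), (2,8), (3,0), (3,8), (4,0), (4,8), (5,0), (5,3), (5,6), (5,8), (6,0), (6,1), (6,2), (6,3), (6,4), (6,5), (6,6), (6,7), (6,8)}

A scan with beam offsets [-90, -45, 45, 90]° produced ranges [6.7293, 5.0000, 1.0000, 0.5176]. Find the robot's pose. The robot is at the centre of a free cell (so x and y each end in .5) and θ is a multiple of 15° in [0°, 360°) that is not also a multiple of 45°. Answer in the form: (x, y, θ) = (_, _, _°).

The pose lattice has 31·16 = 496 candidates. Test each by forward raycasting.
  (2.5, 3.5, 330°): beam 1 = 1.0000 ≠ 6.7293 ✗
  (1.5, 1.5, 165°): beam 1 = 0.5176 ≠ 6.7293 ✗
  (1.5, 3.5, 195°): beam 1 = 1.9319 ≠ 6.7293 ✗
  …
  (3.5, 1.5, 165°): r_1=6.7293, r_2=5.0000, r_3=1.0000, r_4=0.5176 — all match ✓
Only this pose fits every beam.

(x, y, θ) = (3.5, 1.5, 165°)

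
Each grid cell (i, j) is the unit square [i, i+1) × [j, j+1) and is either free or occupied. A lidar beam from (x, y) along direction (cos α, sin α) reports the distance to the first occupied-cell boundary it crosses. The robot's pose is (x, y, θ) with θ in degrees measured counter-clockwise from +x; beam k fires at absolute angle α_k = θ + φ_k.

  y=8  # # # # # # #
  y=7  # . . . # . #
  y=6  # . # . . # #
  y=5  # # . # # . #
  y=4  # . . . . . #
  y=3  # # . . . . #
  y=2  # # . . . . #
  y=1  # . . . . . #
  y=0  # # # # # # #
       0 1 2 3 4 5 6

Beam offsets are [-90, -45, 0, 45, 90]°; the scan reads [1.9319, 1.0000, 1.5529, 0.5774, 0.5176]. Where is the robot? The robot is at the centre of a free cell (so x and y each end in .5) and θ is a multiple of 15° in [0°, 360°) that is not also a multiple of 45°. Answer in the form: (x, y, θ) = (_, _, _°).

(x, y, θ) = (2.5, 1.5, 195°)

The pose lattice has 27·16 = 432 candidates. Test each by forward raycasting.
  (5.5, 5.5, 15°): beam 2 = 0.5774 ≠ 1.0000 ✗
  (1.5, 6.5, 255°): beam 1 = 0.5176 ≠ 1.9319 ✗
  (2.5, 1.5, 255°): beam 1 = 1.5529 ≠ 1.9319 ✗
  (3.5, 1.5, 165°): beam 1 = 3.6235 ≠ 1.9319 ✗
  …
  (2.5, 1.5, 195°): r_1=1.9319, r_2=1.0000, r_3=1.5529, r_4=0.5774, r_5=0.5176 — all match ✓
Unique over the lattice → pose = (2.5, 1.5, 195°).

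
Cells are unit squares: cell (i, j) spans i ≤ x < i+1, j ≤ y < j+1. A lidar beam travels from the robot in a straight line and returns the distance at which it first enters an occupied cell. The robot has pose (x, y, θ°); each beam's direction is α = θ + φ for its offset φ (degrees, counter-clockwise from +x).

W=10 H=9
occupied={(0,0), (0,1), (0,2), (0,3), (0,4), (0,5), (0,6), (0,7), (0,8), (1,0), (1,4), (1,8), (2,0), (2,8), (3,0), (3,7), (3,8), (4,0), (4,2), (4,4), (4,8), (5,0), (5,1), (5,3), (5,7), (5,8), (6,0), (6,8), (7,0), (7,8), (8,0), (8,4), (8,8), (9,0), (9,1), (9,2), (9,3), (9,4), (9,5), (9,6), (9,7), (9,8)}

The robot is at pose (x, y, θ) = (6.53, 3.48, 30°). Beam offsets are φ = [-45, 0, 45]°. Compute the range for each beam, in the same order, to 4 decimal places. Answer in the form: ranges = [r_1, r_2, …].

ranges = [2.5571, 1.6974, 4.6794]

beam 1: φ=-45°, α=345°
  d=(0.9659,-0.2588)  start (6,3)  tX=0.4866 tY=1.8546  stride 1/|dx|=1.0353 1/|dy|=3.8637
    cross x-line → (7,3), t=0.4866
    cross x-line → (8,3), t=1.5219
    cross y-line → (8,2), t=1.8546
    cross x-line → (9,2), t=2.5571 (wall)
  → r_1 = 2.5571
beam 2: φ=0°, α=30°
  d=(0.8660,0.5000)  start (6,3)  tX=0.5427 tY=1.0400  stride 1/|dx|=1.1547 1/|dy|=2.0000
    cross x-line → (7,3), t=0.5427
    cross y-line → (7,4), t=1.0400
    cross x-line → (8,4), t=1.6974 (wall)
  → r_2 = 1.6974
beam 3: φ=45°, α=75°
  d=(0.2588,0.9659)  start (6,3)  tX=1.8159 tY=0.5383  stride 1/|dx|=3.8637 1/|dy|=1.0353
    cross y-line → (6,4), t=0.5383
    cross y-line → (6,5), t=1.5736
    cross x-line → (7,5), t=1.8159
    cross y-line → (7,6), t=2.6089
    cross y-line → (7,7), t=3.6442
    cross y-line → (7,8), t=4.6794 (wall)
  → r_3 = 4.6794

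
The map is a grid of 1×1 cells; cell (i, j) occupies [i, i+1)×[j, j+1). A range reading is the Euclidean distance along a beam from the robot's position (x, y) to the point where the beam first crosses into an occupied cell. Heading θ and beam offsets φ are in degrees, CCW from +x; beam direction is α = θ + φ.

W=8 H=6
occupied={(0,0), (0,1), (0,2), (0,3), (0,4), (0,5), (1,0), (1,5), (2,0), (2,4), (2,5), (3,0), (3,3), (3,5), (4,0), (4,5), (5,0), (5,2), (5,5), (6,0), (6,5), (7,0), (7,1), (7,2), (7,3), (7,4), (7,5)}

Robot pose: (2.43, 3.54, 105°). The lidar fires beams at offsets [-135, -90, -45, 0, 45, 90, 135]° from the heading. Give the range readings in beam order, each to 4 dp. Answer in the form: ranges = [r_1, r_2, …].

ranges = [0.6582, 0.5901, 0.5312, 0.4762, 1.6512, 1.4804, 2.8600]

beam 1: φ=-135°, α=330°
  dir = (cos 330°, sin 330°) = (0.8660, -0.5000); from cell (2,3)
  next x-line at t=0.6582, next y-line at t=1.0800; Δt_x=1.1547, Δt_y=2.0000
    x: enter (3,3) at t=0.6582 ← occupied
  → r_1 = 0.6582
beam 2: φ=-90°, α=15°
  dir = (cos 15°, sin 15°) = (0.9659, 0.2588); from cell (2,3)
  next x-line at t=0.5901, next y-line at t=1.7773; Δt_x=1.0353, Δt_y=3.8637
    x: enter (3,3) at t=0.5901 ← occupied
  → r_2 = 0.5901
beam 3: φ=-45°, α=60°
  dir = (cos 60°, sin 60°) = (0.5000, 0.8660); from cell (2,3)
  next x-line at t=1.1400, next y-line at t=0.5312; Δt_x=2.0000, Δt_y=1.1547
    y: enter (2,4) at t=0.5312 ← occupied
  → r_3 = 0.5312
beam 4: φ=0°, α=105°
  dir = (cos 105°, sin 105°) = (-0.2588, 0.9659); from cell (2,3)
  next x-line at t=1.6614, next y-line at t=0.4762; Δt_x=3.8637, Δt_y=1.0353
    y: enter (2,4) at t=0.4762 ← occupied
  → r_4 = 0.4762
beam 5: φ=45°, α=150°
  dir = (cos 150°, sin 150°) = (-0.8660, 0.5000); from cell (2,3)
  next x-line at t=0.4965, next y-line at t=0.9200; Δt_x=1.1547, Δt_y=2.0000
    x: enter (1,3) at t=0.4965
    y: enter (1,4) at t=0.9200
    x: enter (0,4) at t=1.6512 ← occupied
  → r_5 = 1.6512
beam 6: φ=90°, α=195°
  dir = (cos 195°, sin 195°) = (-0.9659, -0.2588); from cell (2,3)
  next x-line at t=0.4452, next y-line at t=2.0864; Δt_x=1.0353, Δt_y=3.8637
    x: enter (1,3) at t=0.4452
    x: enter (0,3) at t=1.4804 ← occupied
  → r_6 = 1.4804
beam 7: φ=135°, α=240°
  dir = (cos 240°, sin 240°) = (-0.5000, -0.8660); from cell (2,3)
  next x-line at t=0.8600, next y-line at t=0.6235; Δt_x=2.0000, Δt_y=1.1547
    y: enter (2,2) at t=0.6235
    x: enter (1,2) at t=0.8600
    y: enter (1,1) at t=1.7782
    x: enter (0,1) at t=2.8600 ← occupied
  → r_7 = 2.8600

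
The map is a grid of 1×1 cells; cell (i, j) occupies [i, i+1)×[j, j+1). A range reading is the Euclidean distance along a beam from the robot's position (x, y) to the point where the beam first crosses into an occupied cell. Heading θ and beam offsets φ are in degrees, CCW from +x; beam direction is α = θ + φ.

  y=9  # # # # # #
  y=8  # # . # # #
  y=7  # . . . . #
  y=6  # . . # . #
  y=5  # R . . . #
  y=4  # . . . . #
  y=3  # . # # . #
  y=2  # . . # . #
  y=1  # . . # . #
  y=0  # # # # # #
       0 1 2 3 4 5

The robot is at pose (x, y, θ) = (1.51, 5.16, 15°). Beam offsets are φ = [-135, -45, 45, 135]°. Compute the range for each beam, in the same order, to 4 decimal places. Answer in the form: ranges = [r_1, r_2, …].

ranges = [1.0200, 2.3200, 3.2793, 0.5889]

beam 1: φ=-135°, α=240°
  d=(-0.5000,-0.8660)  start (1,5)  tX=1.0200 tY=0.1848  stride 1/|dx|=2.0000 1/|dy|=1.1547
    cross y-line → (1,4), t=0.1848
    cross x-line → (0,4), t=1.0200 (wall)
  → r_1 = 1.0200
beam 2: φ=-45°, α=330°
  d=(0.8660,-0.5000)  start (1,5)  tX=0.5658 tY=0.3200  stride 1/|dx|=1.1547 1/|dy|=2.0000
    cross y-line → (1,4), t=0.3200
    cross x-line → (2,4), t=0.5658
    cross x-line → (3,4), t=1.7205
    cross y-line → (3,3), t=2.3200 (wall)
  → r_2 = 2.3200
beam 3: φ=45°, α=60°
  d=(0.5000,0.8660)  start (1,5)  tX=0.9800 tY=0.9699  stride 1/|dx|=2.0000 1/|dy|=1.1547
    cross y-line → (1,6), t=0.9699
    cross x-line → (2,6), t=0.9800
    cross y-line → (2,7), t=2.1246
    cross x-line → (3,7), t=2.9800
    cross y-line → (3,8), t=3.2793 (wall)
  → r_3 = 3.2793
beam 4: φ=135°, α=150°
  d=(-0.8660,0.5000)  start (1,5)  tX=0.5889 tY=1.6800  stride 1/|dx|=1.1547 1/|dy|=2.0000
    cross x-line → (0,5), t=0.5889 (wall)
  → r_4 = 0.5889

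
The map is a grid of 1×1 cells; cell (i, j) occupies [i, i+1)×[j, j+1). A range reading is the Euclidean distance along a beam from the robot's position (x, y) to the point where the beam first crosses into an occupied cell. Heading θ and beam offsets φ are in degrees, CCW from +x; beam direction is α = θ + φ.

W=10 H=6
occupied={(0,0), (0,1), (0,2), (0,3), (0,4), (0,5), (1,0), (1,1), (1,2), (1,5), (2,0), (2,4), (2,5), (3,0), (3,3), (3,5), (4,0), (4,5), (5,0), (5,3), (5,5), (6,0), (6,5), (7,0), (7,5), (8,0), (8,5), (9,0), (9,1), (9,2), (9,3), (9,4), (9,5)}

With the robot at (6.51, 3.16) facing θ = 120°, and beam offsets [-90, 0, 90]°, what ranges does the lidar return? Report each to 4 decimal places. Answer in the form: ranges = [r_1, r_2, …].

beam 1: φ=-90°, α=30°
  d=(0.8660,0.5000)  start (6,3)  tX=0.5658 tY=1.6800  stride 1/|dx|=1.1547 1/|dy|=2.0000
    cross x-line → (7,3), t=0.5658
    cross y-line → (7,4), t=1.6800
    cross x-line → (8,4), t=1.7205
    cross x-line → (9,4), t=2.8752 (wall)
  → r_1 = 2.8752
beam 2: φ=0°, α=120°
  d=(-0.5000,0.8660)  start (6,3)  tX=1.0200 tY=0.9699  stride 1/|dx|=2.0000 1/|dy|=1.1547
    cross y-line → (6,4), t=0.9699
    cross x-line → (5,4), t=1.0200
    cross y-line → (5,5), t=2.1246 (wall)
  → r_2 = 2.1246
beam 3: φ=90°, α=210°
  d=(-0.8660,-0.5000)  start (6,3)  tX=0.5889 tY=0.3200  stride 1/|dx|=1.1547 1/|dy|=2.0000
    cross y-line → (6,2), t=0.3200
    cross x-line → (5,2), t=0.5889
    cross x-line → (4,2), t=1.7436
    cross y-line → (4,1), t=2.3200
    cross x-line → (3,1), t=2.8983
    cross x-line → (2,1), t=4.0530
    cross y-line → (2,0), t=4.3200 (wall)
  → r_3 = 4.3200

ranges = [2.8752, 2.1246, 4.3200]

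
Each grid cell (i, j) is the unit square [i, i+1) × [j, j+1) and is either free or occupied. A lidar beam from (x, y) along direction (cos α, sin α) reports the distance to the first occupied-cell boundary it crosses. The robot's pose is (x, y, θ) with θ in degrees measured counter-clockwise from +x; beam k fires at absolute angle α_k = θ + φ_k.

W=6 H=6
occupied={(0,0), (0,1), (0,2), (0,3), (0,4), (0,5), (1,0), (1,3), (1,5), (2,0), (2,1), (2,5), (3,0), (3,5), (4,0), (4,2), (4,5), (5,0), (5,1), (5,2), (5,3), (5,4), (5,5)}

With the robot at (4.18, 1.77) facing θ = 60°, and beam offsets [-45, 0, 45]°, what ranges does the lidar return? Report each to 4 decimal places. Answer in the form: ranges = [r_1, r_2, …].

ranges = [0.8489, 0.2656, 0.2381]

beam 1: φ=-45°, α=15°
  cosα=0.9659 sinα=0.2588 | (4,1) | tMaxX 0.8489 tMaxY 0.8887 | tΔX 1.0353 tΔY 3.8637
    t=0.8489 [x] (5,1) — stop
  → r_1 = 0.8489
beam 2: φ=0°, α=60°
  cosα=0.5000 sinα=0.8660 | (4,1) | tMaxX 1.6400 tMaxY 0.2656 | tΔX 2.0000 tΔY 1.1547
    t=0.2656 [y] (4,2) — stop
  → r_2 = 0.2656
beam 3: φ=45°, α=105°
  cosα=-0.2588 sinα=0.9659 | (4,1) | tMaxX 0.6955 tMaxY 0.2381 | tΔX 3.8637 tΔY 1.0353
    t=0.2381 [y] (4,2) — stop
  → r_3 = 0.2381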